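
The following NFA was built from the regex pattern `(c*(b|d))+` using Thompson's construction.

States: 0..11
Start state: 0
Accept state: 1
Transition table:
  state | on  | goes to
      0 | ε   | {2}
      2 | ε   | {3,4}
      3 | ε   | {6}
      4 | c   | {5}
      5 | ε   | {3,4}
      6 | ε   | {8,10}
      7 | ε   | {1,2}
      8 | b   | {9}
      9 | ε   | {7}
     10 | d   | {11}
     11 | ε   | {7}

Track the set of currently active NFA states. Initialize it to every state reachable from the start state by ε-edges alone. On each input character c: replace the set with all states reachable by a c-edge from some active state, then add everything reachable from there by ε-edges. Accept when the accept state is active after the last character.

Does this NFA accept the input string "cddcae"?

S₀ = ε-closure({0}) = {0,2,3,4,6,8,10}
'c' @ 1: {3,4,5,6,8,10}
'd' @ 2: {1,2,3,4,6,7,8,10,11}  (accept∈set)
'd' @ 3: {1,2,3,4,6,7,8,10,11}  (accept∈set)
'c' @ 4: {3,4,5,6,8,10}
'a' @ 5: {}  — no active states
rest 'e' ignored (set empty)
end set {} — state 1 not in

Answer: REJECT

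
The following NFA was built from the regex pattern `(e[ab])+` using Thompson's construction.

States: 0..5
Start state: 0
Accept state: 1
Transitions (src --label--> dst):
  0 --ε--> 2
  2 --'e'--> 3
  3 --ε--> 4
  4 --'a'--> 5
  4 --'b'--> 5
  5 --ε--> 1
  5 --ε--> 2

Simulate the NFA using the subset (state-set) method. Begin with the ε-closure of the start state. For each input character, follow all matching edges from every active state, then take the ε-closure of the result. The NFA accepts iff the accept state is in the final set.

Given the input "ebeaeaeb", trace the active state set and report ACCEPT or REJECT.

Answer: ACCEPT

Derivation:
initial (ε-close {0}): {0,2}
'e' @ 1: {3,4}
'b' @ 2: {1,2,5}  (accept∈set)
'e' @ 3: {3,4}
'a' @ 4: {1,2,5}  (accept∈set)
'e' @ 5: {3,4}
'a' @ 6: {1,2,5}  (accept∈set)
'e' @ 7: {3,4}
'b' @ 8: {1,2,5}  (accept∈set)
end set {1,2,5} — state 1 in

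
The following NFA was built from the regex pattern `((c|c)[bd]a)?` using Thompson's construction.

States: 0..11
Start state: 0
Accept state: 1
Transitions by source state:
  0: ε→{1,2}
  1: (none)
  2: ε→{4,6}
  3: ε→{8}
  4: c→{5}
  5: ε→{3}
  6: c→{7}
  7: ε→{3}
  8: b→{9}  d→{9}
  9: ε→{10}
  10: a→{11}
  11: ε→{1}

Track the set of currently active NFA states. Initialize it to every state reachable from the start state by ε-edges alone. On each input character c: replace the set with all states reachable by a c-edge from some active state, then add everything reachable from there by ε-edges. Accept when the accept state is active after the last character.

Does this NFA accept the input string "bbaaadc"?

S₀ = ε-closure({0}) = {0,1,2,4,6}
'b' @ 1: {}  — dead — no transitions
rest 'baaadc' ignored (set empty)
final: {}; accept 1 not in set

Answer: REJECT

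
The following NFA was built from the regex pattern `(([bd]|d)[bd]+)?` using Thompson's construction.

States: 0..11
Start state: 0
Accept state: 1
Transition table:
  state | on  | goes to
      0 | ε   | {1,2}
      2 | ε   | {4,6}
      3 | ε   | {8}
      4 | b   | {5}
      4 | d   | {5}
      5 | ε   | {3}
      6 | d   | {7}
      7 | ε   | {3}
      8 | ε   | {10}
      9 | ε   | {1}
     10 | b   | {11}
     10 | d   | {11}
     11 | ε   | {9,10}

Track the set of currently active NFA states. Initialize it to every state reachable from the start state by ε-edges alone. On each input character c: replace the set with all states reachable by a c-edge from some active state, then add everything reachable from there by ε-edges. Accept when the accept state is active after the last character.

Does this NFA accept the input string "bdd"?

Answer: ACCEPT

Steps:
start: ε-closure({0}) = {0,1,2,4,6}
'b' @ 1: {3,5,8,10}
'd' @ 2: {1,9,10,11}  (accept∈set)
'd' @ 3: {1,9,10,11}  (accept∈set)
after full input: {1,9,10,11}  (accept=1 in)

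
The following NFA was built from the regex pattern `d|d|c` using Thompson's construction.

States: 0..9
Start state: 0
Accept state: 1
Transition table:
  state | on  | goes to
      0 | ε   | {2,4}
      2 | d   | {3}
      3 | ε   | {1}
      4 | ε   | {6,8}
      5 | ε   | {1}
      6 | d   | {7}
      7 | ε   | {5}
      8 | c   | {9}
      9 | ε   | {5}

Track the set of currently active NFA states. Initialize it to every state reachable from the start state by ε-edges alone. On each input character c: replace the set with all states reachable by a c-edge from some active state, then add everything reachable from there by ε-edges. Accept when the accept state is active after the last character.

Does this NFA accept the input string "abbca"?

Answer: REJECT

Trace:
start: ε-closure({0}) = {0,2,4,6,8}
'a' @ 1: {}  — state set empty
rest 'bbca' ignored (set empty)
after full input: {}  (accept=1 not in)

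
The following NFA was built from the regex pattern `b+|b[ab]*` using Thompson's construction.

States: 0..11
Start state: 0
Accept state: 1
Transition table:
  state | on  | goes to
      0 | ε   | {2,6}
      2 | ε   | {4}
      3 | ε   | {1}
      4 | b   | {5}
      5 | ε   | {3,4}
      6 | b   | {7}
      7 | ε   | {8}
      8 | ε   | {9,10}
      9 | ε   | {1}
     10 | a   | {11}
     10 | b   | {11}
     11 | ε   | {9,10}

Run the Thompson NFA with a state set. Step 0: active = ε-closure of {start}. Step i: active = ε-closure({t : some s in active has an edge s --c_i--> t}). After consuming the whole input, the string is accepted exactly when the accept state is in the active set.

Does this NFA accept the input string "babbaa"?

S₀ = ε-closure({0}) = {0,2,4,6}
'b' @ 1: {1,3,4,5,7,8,9,10}  [accepting]
'a' @ 2: {1,9,10,11}  [accepting]
'b' @ 3: {1,9,10,11}  [accepting]
'b' @ 4: {1,9,10,11}  [accepting]
'a' @ 5: {1,9,10,11}  [accepting]
'a' @ 6: {1,9,10,11}  [accepting]
end set {1,9,10,11} — state 1 in

Answer: ACCEPT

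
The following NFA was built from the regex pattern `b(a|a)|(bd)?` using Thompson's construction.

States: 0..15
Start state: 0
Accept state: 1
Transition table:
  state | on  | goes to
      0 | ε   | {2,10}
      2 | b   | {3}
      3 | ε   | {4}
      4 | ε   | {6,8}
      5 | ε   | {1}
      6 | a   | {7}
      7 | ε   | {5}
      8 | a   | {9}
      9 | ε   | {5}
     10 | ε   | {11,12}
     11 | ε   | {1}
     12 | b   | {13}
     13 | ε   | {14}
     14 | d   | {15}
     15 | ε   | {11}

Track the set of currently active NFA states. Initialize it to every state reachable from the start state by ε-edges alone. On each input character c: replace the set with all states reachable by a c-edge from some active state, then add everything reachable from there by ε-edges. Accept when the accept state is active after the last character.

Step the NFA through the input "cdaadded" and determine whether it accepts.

Answer: REJECT

Derivation:
initial (ε-close {0}): {0,1,2,10,11,12}
'c' @ 1: {}  — dead — no transitions
rest 'daadded' ignored (set empty)
end set {} — state 1 not in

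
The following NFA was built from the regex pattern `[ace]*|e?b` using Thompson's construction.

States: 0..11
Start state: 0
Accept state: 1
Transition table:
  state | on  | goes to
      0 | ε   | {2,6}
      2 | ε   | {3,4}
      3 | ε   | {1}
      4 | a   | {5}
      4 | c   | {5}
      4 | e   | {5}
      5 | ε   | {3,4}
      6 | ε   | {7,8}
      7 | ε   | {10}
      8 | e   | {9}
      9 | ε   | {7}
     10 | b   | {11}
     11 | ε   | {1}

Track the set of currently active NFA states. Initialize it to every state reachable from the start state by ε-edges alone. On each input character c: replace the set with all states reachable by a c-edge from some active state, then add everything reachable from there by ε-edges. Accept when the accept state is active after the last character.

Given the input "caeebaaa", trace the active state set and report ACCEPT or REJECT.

start: ε-closure({0}) = {0,1,2,3,4,6,7,8,10}
'c' @ 1: {1,3,4,5}  [accepting]
'a' @ 2: {1,3,4,5}  [accepting]
'e' @ 3: {1,3,4,5}  [accepting]
'e' @ 4: {1,3,4,5}  [accepting]
'b' @ 5: {}  — dead — no transitions
rest 'aaa' ignored (set empty)
final: {}; accept 1 not in set

Answer: REJECT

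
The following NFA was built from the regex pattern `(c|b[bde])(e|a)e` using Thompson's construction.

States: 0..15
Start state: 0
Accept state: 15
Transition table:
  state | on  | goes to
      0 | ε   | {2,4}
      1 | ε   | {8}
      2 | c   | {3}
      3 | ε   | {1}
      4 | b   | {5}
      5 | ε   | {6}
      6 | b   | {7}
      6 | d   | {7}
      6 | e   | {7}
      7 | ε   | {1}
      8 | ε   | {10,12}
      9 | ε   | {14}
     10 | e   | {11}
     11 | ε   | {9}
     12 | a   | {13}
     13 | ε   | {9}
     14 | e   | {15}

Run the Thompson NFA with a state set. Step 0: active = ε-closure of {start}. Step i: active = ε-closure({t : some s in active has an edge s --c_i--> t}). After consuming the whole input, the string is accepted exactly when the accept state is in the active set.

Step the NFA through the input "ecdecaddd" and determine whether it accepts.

Answer: REJECT

Derivation:
S₀ = ε-closure({0}) = {0,2,4}
'e' @ 1: {}  — state set empty
rest 'cdecaddd' ignored (set empty)
end set {} — state 15 not in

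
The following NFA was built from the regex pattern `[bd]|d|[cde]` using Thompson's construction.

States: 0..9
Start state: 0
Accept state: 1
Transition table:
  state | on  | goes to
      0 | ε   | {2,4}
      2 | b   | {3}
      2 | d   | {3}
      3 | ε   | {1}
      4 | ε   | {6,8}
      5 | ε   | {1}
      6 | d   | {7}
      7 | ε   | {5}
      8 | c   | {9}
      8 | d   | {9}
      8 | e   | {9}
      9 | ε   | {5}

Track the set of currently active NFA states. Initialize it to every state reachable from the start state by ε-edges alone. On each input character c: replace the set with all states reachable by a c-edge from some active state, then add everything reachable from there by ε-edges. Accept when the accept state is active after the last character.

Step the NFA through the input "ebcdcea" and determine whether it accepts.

Answer: REJECT

Trace:
initial (ε-close {0}): {0,2,4,6,8}
'e' @ 1: {1,5,9}  (accept∈set)
'b' @ 2: {}  — state set empty
rest 'cdcea' ignored (set empty)
final: {}; accept 1 not in set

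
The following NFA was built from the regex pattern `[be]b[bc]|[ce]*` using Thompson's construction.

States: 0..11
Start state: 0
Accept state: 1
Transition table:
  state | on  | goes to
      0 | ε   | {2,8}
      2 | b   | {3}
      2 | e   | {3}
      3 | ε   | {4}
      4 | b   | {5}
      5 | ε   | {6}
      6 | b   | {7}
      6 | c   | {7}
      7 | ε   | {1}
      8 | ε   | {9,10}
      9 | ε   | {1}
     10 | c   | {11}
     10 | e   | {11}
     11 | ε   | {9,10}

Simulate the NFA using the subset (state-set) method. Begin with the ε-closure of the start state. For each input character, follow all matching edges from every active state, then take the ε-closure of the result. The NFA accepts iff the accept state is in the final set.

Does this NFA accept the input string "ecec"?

Answer: ACCEPT

Trace:
start: ε-closure({0}) = {0,1,2,8,9,10}
'e' @ 1: {1,3,4,9,10,11}  (accept∈set)
'c' @ 2: {1,9,10,11}  (accept∈set)
'e' @ 3: {1,9,10,11}  (accept∈set)
'c' @ 4: {1,9,10,11}  (accept∈set)
after full input: {1,9,10,11}  (accept=1 in)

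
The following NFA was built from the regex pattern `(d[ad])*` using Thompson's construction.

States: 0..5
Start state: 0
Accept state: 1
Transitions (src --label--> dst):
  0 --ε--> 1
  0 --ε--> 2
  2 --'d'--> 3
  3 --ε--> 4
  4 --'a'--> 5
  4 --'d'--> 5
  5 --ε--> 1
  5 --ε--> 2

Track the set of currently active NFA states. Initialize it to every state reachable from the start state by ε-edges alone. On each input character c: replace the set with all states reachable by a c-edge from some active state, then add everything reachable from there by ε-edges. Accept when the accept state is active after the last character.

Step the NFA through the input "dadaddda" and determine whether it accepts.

S₀ = ε-closure({0}) = {0,1,2}
'd' @ 1: {3,4}
'a' @ 2: {1,2,5}  (accept∈set)
'd' @ 3: {3,4}
'a' @ 4: {1,2,5}  (accept∈set)
'd' @ 5: {3,4}
'd' @ 6: {1,2,5}  (accept∈set)
'd' @ 7: {3,4}
'a' @ 8: {1,2,5}  (accept∈set)
end set {1,2,5} — state 1 in

Answer: ACCEPT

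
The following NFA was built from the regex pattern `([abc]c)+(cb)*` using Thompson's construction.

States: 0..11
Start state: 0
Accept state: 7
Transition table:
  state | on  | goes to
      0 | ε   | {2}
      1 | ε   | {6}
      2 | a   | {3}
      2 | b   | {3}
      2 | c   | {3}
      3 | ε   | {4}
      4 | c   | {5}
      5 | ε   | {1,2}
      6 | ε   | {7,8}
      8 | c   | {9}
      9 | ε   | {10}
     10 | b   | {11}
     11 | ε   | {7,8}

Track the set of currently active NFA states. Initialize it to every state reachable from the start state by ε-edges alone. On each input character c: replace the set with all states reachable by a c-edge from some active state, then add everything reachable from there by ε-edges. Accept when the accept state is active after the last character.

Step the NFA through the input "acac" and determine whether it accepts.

Answer: ACCEPT

Trace:
initial (ε-close {0}): {0,2}
'a' @ 1: {3,4}
'c' @ 2: {1,2,5,6,7,8}  (accept∈set)
'a' @ 3: {3,4}
'c' @ 4: {1,2,5,6,7,8}  (accept∈set)
after full input: {1,2,5,6,7,8}  (accept=7 in)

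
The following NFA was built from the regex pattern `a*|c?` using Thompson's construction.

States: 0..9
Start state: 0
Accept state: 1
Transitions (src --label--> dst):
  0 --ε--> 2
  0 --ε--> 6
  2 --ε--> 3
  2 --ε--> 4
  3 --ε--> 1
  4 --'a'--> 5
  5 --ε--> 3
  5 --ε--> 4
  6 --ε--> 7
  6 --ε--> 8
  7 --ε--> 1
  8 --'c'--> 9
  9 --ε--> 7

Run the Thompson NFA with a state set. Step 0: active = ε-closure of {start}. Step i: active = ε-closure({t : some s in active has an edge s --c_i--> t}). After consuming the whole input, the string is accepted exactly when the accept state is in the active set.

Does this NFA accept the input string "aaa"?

Answer: ACCEPT

Derivation:
initial (ε-close {0}): {0,1,2,3,4,6,7,8}
'a' @ 1: {1,3,4,5}  (accept∈set)
'a' @ 2: {1,3,4,5}  (accept∈set)
'a' @ 3: {1,3,4,5}  (accept∈set)
end set {1,3,4,5} — state 1 in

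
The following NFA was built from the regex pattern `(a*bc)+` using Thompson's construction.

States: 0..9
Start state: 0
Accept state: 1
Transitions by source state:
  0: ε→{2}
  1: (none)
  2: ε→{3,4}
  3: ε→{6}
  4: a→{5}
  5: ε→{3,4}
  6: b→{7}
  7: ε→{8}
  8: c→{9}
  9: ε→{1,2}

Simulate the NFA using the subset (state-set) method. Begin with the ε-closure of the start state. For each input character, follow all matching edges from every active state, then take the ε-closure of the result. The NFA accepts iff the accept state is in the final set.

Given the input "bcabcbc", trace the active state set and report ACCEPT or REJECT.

S₀ = ε-closure({0}) = {0,2,3,4,6}
'b' @ 1: {7,8}
'c' @ 2: {1,2,3,4,6,9}  ✓accept
'a' @ 3: {3,4,5,6}
'b' @ 4: {7,8}
'c' @ 5: {1,2,3,4,6,9}  ✓accept
'b' @ 6: {7,8}
'c' @ 7: {1,2,3,4,6,9}  ✓accept
after full input: {1,2,3,4,6,9}  (accept=1 in)

Answer: ACCEPT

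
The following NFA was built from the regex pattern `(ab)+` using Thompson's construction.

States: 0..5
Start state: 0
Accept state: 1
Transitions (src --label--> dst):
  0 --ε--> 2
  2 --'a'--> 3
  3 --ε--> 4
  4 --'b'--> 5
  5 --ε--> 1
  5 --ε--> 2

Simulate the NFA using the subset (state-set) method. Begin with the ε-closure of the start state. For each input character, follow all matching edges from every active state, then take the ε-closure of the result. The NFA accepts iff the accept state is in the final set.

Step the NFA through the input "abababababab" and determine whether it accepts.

Answer: ACCEPT

Trace:
start: ε-closure({0}) = {0,2}
'a' @ 1: {3,4}
'b' @ 2: {1,2,5}  ✓accept
'a' @ 3: {3,4}
'b' @ 4: {1,2,5}  ✓accept
'a' @ 5: {3,4}
'b' @ 6: {1,2,5}  ✓accept
'a' @ 7: {3,4}
'b' @ 8: {1,2,5}  ✓accept
'a' @ 9: {3,4}
'b' @ 10: {1,2,5}  ✓accept
'a' @ 11: {3,4}
'b' @ 12: {1,2,5}  ✓accept
end set {1,2,5} — state 1 in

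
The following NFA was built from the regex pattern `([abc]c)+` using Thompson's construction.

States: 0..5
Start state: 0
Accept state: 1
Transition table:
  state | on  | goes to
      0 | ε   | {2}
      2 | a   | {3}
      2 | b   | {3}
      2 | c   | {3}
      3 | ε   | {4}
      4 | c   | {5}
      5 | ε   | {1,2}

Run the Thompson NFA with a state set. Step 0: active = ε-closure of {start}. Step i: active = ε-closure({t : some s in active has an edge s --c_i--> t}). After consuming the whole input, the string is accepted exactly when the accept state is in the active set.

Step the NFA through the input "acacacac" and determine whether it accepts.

Answer: ACCEPT

Trace:
S₀ = ε-closure({0}) = {0,2}
'a' @ 1: {3,4}
'c' @ 2: {1,2,5}  ✓accept
'a' @ 3: {3,4}
'c' @ 4: {1,2,5}  ✓accept
'a' @ 5: {3,4}
'c' @ 6: {1,2,5}  ✓accept
'a' @ 7: {3,4}
'c' @ 8: {1,2,5}  ✓accept
final: {1,2,5}; accept 1 in set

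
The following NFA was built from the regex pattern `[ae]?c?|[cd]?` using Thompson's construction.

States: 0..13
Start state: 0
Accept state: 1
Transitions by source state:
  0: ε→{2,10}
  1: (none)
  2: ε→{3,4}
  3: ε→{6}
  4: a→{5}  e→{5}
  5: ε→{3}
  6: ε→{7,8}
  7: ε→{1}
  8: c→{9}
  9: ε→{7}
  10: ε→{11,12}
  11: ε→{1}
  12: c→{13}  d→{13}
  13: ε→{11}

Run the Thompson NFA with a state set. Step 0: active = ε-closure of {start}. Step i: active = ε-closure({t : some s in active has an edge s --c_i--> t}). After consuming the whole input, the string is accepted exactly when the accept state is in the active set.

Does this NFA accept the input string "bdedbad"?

Answer: REJECT

Steps:
start: ε-closure({0}) = {0,1,2,3,4,6,7,8,10,11,12}
'b' @ 1: {}  — dead — no transitions
rest 'dedbad' ignored (set empty)
end set {} — state 1 not in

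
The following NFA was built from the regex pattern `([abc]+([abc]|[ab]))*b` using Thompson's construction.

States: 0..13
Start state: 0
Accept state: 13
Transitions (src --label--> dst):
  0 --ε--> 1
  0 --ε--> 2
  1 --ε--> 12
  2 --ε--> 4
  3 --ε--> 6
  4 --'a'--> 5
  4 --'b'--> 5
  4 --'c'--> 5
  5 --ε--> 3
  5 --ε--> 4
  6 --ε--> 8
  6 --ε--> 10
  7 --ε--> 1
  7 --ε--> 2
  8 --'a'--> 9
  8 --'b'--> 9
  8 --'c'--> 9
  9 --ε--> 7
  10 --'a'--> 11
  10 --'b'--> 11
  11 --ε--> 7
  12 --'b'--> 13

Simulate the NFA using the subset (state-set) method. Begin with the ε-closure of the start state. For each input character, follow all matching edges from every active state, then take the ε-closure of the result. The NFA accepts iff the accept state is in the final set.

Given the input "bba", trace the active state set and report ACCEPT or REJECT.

initial (ε-close {0}): {0,1,2,4,12}
'b' @ 1: {3,4,5,6,8,10,13}  [accepting]
'b' @ 2: {1,2,3,4,5,6,7,8,9,10,11,12}
'a' @ 3: {1,2,3,4,5,6,7,8,9,10,11,12}
final: {1,2,3,4,5,6,7,8,9,10,11,12}; accept 13 not in set

Answer: REJECT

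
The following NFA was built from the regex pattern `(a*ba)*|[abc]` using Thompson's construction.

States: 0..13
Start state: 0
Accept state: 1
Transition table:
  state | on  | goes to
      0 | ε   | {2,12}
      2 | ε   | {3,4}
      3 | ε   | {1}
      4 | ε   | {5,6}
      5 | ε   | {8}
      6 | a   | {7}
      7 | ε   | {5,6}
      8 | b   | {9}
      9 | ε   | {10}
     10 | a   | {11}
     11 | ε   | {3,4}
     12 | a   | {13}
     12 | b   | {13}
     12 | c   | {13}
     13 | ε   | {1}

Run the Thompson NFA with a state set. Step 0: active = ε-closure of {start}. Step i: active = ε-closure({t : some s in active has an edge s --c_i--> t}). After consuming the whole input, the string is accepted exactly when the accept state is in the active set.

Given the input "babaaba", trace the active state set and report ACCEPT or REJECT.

Answer: ACCEPT

Trace:
initial (ε-close {0}): {0,1,2,3,4,5,6,8,12}
'b' @ 1: {1,9,10,13}  [accepting]
'a' @ 2: {1,3,4,5,6,8,11}  [accepting]
'b' @ 3: {9,10}
'a' @ 4: {1,3,4,5,6,8,11}  [accepting]
'a' @ 5: {5,6,7,8}
'b' @ 6: {9,10}
'a' @ 7: {1,3,4,5,6,8,11}  [accepting]
final: {1,3,4,5,6,8,11}; accept 1 in set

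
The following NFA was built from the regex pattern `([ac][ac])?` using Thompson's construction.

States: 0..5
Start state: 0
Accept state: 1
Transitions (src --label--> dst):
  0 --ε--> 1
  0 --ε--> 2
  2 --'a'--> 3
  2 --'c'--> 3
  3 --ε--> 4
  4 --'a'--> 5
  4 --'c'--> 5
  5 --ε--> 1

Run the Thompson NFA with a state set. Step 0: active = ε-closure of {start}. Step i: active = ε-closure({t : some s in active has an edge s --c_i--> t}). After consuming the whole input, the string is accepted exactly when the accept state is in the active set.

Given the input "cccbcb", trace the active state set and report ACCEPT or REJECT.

Answer: REJECT

Derivation:
start: ε-closure({0}) = {0,1,2}
'c' @ 1: {3,4}
'c' @ 2: {1,5}  [accepting]
'c' @ 3: {}  — no active states
rest 'bcb' ignored (set empty)
final: {}; accept 1 not in set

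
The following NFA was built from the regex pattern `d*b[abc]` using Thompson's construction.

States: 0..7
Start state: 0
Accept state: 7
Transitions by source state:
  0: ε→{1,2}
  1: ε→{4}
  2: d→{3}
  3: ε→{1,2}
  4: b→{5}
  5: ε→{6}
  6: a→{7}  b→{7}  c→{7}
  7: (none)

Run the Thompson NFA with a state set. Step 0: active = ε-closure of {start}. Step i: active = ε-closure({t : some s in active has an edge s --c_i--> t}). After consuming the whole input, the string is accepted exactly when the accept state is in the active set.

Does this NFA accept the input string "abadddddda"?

initial (ε-close {0}): {0,1,2,4}
'a' @ 1: {}  — no active states
rest 'badddddda' ignored (set empty)
end set {} — state 7 not in

Answer: REJECT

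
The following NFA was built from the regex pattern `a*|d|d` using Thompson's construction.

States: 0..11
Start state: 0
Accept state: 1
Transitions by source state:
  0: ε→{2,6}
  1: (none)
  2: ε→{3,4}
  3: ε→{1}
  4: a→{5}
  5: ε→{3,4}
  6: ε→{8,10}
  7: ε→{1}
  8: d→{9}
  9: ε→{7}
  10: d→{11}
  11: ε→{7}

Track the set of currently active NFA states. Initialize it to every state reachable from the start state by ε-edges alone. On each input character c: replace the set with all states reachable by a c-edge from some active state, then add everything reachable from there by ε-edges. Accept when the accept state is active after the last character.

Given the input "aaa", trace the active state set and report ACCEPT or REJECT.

start: ε-closure({0}) = {0,1,2,3,4,6,8,10}
'a' @ 1: {1,3,4,5}  (accept∈set)
'a' @ 2: {1,3,4,5}  (accept∈set)
'a' @ 3: {1,3,4,5}  (accept∈set)
end set {1,3,4,5} — state 1 in

Answer: ACCEPT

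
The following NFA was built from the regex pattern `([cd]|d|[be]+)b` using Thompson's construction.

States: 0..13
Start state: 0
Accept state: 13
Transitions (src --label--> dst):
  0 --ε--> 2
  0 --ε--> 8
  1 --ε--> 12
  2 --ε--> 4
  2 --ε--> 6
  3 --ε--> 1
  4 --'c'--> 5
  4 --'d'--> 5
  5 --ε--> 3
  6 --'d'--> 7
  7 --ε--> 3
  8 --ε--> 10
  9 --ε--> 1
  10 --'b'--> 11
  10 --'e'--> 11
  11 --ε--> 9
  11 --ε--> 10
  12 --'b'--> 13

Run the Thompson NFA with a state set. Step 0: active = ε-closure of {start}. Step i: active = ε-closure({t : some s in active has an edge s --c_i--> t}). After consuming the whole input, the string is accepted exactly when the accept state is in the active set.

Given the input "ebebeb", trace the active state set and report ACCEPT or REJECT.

Answer: ACCEPT

Steps:
initial (ε-close {0}): {0,2,4,6,8,10}
'e' @ 1: {1,9,10,11,12}
'b' @ 2: {1,9,10,11,12,13}  ✓accept
'e' @ 3: {1,9,10,11,12}
'b' @ 4: {1,9,10,11,12,13}  ✓accept
'e' @ 5: {1,9,10,11,12}
'b' @ 6: {1,9,10,11,12,13}  ✓accept
end set {1,9,10,11,12,13} — state 13 in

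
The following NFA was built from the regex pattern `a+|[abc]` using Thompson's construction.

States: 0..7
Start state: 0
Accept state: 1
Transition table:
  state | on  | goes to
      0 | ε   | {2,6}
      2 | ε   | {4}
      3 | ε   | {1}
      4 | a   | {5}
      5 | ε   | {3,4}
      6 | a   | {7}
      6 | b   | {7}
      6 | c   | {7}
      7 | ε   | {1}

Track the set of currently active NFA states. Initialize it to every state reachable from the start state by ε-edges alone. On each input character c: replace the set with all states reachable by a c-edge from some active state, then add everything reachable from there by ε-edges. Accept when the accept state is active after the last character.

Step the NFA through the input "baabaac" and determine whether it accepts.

Answer: REJECT

Trace:
start: ε-closure({0}) = {0,2,4,6}
'b' @ 1: {1,7}  [accepting]
'a' @ 2: {}  — state set empty
rest 'abaac' ignored (set empty)
final: {}; accept 1 not in set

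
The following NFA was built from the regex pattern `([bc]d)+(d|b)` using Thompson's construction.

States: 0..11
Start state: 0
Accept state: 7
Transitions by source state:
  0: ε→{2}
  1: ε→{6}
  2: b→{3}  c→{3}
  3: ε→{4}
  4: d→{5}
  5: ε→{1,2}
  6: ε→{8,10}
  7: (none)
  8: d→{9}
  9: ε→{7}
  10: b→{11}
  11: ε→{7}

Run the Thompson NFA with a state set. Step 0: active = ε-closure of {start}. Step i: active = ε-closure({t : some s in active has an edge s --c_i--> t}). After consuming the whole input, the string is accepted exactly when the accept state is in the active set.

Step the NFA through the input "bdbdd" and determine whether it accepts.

initial (ε-close {0}): {0,2}
'b' @ 1: {3,4}
'd' @ 2: {1,2,5,6,8,10}
'b' @ 3: {3,4,7,11}  ✓accept
'd' @ 4: {1,2,5,6,8,10}
'd' @ 5: {7,9}  ✓accept
final: {7,9}; accept 7 in set

Answer: ACCEPT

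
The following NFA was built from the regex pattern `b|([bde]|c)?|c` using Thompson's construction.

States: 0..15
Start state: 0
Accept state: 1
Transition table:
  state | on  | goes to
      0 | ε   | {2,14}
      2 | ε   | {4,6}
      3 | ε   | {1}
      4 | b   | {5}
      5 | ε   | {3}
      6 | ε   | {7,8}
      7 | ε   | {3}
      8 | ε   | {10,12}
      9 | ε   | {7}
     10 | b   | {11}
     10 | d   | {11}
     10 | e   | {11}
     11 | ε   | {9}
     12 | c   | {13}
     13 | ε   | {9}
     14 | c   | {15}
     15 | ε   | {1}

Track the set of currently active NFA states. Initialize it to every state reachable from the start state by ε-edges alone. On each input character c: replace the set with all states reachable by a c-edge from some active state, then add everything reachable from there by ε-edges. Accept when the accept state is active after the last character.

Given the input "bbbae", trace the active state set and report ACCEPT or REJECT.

start: ε-closure({0}) = {0,1,2,3,4,6,7,8,10,12,14}
'b' @ 1: {1,3,5,7,9,11}  (accept∈set)
'b' @ 2: {}  — dead — no transitions
rest 'bae' ignored (set empty)
end set {} — state 1 not in

Answer: REJECT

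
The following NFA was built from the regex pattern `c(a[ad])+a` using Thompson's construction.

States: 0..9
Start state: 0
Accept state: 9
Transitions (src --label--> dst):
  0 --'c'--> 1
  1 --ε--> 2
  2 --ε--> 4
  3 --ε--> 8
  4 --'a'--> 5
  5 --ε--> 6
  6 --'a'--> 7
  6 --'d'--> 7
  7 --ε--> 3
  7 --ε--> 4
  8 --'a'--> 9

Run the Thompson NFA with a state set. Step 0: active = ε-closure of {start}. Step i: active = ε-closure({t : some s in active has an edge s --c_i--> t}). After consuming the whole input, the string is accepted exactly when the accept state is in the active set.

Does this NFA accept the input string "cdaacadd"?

initial (ε-close {0}): {0}
'c' @ 1: {1,2,4}
'd' @ 2: {}  — state set empty
rest 'aacadd' ignored (set empty)
end set {} — state 9 not in

Answer: REJECT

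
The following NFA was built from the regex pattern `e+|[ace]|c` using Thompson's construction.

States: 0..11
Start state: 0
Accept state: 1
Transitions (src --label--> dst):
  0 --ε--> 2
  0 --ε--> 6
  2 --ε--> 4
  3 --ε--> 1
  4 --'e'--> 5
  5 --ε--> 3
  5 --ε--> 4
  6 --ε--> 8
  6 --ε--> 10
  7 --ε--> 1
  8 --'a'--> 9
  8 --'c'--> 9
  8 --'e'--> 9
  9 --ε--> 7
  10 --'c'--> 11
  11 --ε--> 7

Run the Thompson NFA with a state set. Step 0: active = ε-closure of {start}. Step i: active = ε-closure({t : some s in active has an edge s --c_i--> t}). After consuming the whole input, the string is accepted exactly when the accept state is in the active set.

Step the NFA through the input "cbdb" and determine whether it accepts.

start: ε-closure({0}) = {0,2,4,6,8,10}
'c' @ 1: {1,7,9,11}  (accept∈set)
'b' @ 2: {}  — dead — no transitions
rest 'db' ignored (set empty)
final: {}; accept 1 not in set

Answer: REJECT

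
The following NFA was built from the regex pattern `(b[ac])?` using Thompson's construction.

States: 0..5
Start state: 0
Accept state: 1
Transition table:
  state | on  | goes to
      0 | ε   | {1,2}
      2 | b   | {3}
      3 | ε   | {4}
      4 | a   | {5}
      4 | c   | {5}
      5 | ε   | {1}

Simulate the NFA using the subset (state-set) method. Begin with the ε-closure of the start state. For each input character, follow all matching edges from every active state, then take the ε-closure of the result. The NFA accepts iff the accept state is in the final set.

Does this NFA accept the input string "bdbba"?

S₀ = ε-closure({0}) = {0,1,2}
'b' @ 1: {3,4}
'd' @ 2: {}  — state set empty
rest 'bba' ignored (set empty)
after full input: {}  (accept=1 not in)

Answer: REJECT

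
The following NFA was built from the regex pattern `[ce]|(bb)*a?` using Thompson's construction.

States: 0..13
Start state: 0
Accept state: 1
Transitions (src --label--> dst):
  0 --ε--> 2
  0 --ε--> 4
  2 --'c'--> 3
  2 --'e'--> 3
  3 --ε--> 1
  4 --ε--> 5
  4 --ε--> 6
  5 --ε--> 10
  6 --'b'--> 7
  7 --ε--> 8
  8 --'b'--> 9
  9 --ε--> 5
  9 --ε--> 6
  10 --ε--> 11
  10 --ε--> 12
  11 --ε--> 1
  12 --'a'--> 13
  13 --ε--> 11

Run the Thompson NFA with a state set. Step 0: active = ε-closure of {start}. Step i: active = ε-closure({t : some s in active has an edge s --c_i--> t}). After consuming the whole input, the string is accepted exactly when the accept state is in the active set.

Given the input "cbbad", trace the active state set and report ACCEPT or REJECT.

Answer: REJECT

Steps:
S₀ = ε-closure({0}) = {0,1,2,4,5,6,10,11,12}
'c' @ 1: {1,3}  [accepting]
'b' @ 2: {}  — dead — no transitions
rest 'bad' ignored (set empty)
after full input: {}  (accept=1 not in)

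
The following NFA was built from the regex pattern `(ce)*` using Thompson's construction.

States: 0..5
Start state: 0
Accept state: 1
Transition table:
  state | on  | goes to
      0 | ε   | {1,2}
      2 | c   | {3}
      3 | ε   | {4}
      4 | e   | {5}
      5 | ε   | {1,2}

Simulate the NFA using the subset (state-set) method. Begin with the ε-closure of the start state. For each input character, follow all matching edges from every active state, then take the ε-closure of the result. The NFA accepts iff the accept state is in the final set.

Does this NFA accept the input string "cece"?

S₀ = ε-closure({0}) = {0,1,2}
'c' @ 1: {3,4}
'e' @ 2: {1,2,5}  ✓accept
'c' @ 3: {3,4}
'e' @ 4: {1,2,5}  ✓accept
end set {1,2,5} — state 1 in

Answer: ACCEPT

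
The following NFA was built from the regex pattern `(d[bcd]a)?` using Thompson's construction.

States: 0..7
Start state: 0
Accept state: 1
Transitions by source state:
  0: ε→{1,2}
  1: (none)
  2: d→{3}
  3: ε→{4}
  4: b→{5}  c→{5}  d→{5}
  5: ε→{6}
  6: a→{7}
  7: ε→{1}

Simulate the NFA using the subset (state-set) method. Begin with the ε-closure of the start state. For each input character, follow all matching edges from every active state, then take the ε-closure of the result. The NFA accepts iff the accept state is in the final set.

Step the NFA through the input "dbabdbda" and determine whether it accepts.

start: ε-closure({0}) = {0,1,2}
'd' @ 1: {3,4}
'b' @ 2: {5,6}
'a' @ 3: {1,7}  (accept∈set)
'b' @ 4: {}  — no active states
rest 'dbda' ignored (set empty)
after full input: {}  (accept=1 not in)

Answer: REJECT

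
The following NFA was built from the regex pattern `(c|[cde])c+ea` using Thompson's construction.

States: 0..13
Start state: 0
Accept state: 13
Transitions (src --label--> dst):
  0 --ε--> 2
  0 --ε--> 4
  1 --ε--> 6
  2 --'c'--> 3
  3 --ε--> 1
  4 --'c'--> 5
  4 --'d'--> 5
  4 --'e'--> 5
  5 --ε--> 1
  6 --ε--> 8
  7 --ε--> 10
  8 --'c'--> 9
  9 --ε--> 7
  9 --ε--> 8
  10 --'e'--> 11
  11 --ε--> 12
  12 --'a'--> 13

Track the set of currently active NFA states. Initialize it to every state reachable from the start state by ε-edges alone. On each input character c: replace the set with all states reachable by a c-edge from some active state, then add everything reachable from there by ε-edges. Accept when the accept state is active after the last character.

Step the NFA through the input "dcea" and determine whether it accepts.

Answer: ACCEPT

Trace:
initial (ε-close {0}): {0,2,4}
'd' @ 1: {1,5,6,8}
'c' @ 2: {7,8,9,10}
'e' @ 3: {11,12}
'a' @ 4: {13}  ✓accept
end set {13} — state 13 in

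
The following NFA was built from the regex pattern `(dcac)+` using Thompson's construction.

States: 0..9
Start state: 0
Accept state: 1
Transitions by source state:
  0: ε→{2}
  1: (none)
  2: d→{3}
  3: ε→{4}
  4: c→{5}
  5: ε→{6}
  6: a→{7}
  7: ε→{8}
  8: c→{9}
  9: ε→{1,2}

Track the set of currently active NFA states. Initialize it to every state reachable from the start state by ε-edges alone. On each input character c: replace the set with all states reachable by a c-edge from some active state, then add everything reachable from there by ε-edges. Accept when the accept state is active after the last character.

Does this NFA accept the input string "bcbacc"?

S₀ = ε-closure({0}) = {0,2}
'b' @ 1: {}  — no active states
rest 'cbacc' ignored (set empty)
end set {} — state 1 not in

Answer: REJECT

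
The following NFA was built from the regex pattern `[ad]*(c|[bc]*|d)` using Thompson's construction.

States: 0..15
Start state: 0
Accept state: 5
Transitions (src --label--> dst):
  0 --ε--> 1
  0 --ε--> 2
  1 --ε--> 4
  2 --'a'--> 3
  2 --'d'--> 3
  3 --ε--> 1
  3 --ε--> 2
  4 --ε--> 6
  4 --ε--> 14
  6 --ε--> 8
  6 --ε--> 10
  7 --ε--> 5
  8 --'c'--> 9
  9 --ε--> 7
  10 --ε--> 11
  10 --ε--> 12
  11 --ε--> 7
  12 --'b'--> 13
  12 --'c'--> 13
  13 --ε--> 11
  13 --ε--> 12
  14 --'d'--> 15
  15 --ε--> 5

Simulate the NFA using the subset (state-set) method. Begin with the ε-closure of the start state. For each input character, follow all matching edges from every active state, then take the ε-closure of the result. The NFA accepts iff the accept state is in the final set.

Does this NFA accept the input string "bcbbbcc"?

Answer: ACCEPT

Steps:
start: ε-closure({0}) = {0,1,2,4,5,6,7,8,10,11,12,14}
'b' @ 1: {5,7,11,12,13}  [accepting]
'c' @ 2: {5,7,11,12,13}  [accepting]
'b' @ 3: {5,7,11,12,13}  [accepting]
'b' @ 4: {5,7,11,12,13}  [accepting]
'b' @ 5: {5,7,11,12,13}  [accepting]
'c' @ 6: {5,7,11,12,13}  [accepting]
'c' @ 7: {5,7,11,12,13}  [accepting]
after full input: {5,7,11,12,13}  (accept=5 in)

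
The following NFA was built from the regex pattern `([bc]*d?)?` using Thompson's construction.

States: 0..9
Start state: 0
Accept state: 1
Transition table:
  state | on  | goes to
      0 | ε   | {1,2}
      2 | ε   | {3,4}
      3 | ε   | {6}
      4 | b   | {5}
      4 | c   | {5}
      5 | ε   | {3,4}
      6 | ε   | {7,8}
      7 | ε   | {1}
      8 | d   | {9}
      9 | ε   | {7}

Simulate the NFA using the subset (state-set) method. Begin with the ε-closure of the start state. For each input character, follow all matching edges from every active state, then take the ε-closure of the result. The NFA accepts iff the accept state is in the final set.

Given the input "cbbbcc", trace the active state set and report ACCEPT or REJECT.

S₀ = ε-closure({0}) = {0,1,2,3,4,6,7,8}
'c' @ 1: {1,3,4,5,6,7,8}  [accepting]
'b' @ 2: {1,3,4,5,6,7,8}  [accepting]
'b' @ 3: {1,3,4,5,6,7,8}  [accepting]
'b' @ 4: {1,3,4,5,6,7,8}  [accepting]
'c' @ 5: {1,3,4,5,6,7,8}  [accepting]
'c' @ 6: {1,3,4,5,6,7,8}  [accepting]
final: {1,3,4,5,6,7,8}; accept 1 in set

Answer: ACCEPT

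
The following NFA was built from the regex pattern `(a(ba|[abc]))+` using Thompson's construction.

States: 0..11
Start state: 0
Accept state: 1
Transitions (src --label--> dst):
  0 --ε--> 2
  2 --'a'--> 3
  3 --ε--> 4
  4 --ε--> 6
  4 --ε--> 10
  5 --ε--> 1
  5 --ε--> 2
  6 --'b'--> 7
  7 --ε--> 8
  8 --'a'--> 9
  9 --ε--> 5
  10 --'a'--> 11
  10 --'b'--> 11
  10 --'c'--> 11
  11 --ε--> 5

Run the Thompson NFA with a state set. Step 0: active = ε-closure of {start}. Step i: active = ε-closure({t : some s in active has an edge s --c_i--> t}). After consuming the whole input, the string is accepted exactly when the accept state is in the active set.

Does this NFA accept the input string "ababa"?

initial (ε-close {0}): {0,2}
'a' @ 1: {3,4,6,10}
'b' @ 2: {1,2,5,7,8,11}  ✓accept
'a' @ 3: {1,2,3,4,5,6,9,10}  ✓accept
'b' @ 4: {1,2,5,7,8,11}  ✓accept
'a' @ 5: {1,2,3,4,5,6,9,10}  ✓accept
end set {1,2,3,4,5,6,9,10} — state 1 in

Answer: ACCEPT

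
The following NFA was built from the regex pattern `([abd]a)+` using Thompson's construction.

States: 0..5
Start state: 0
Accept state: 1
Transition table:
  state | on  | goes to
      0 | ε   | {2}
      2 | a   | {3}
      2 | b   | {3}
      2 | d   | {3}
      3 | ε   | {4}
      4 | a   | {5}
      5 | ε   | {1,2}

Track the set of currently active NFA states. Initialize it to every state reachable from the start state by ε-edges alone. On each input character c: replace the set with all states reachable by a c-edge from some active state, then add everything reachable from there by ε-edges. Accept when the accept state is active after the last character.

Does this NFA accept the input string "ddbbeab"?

Answer: REJECT

Trace:
start: ε-closure({0}) = {0,2}
'd' @ 1: {3,4}
'd' @ 2: {}  — no active states
rest 'bbeab' ignored (set empty)
after full input: {}  (accept=1 not in)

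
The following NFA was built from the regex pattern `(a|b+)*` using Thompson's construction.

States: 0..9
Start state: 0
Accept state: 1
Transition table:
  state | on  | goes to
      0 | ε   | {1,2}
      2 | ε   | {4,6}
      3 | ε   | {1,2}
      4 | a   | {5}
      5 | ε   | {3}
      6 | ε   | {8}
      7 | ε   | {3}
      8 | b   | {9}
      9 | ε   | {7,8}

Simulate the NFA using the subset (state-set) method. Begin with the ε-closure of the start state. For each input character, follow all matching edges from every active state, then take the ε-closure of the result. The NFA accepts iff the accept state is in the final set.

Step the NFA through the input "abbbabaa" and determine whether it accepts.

start: ε-closure({0}) = {0,1,2,4,6,8}
'a' @ 1: {1,2,3,4,5,6,8}  ✓accept
'b' @ 2: {1,2,3,4,6,7,8,9}  ✓accept
'b' @ 3: {1,2,3,4,6,7,8,9}  ✓accept
'b' @ 4: {1,2,3,4,6,7,8,9}  ✓accept
'a' @ 5: {1,2,3,4,5,6,8}  ✓accept
'b' @ 6: {1,2,3,4,6,7,8,9}  ✓accept
'a' @ 7: {1,2,3,4,5,6,8}  ✓accept
'a' @ 8: {1,2,3,4,5,6,8}  ✓accept
final: {1,2,3,4,5,6,8}; accept 1 in set

Answer: ACCEPT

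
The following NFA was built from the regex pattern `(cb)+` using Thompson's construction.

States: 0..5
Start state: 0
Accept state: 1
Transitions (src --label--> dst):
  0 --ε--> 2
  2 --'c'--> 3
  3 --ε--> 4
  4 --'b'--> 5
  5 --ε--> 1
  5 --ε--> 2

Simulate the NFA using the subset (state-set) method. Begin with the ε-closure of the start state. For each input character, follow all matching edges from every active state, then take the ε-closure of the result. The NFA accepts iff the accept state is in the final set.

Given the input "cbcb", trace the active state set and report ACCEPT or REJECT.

Answer: ACCEPT

Trace:
start: ε-closure({0}) = {0,2}
'c' @ 1: {3,4}
'b' @ 2: {1,2,5}  ✓accept
'c' @ 3: {3,4}
'b' @ 4: {1,2,5}  ✓accept
end set {1,2,5} — state 1 in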